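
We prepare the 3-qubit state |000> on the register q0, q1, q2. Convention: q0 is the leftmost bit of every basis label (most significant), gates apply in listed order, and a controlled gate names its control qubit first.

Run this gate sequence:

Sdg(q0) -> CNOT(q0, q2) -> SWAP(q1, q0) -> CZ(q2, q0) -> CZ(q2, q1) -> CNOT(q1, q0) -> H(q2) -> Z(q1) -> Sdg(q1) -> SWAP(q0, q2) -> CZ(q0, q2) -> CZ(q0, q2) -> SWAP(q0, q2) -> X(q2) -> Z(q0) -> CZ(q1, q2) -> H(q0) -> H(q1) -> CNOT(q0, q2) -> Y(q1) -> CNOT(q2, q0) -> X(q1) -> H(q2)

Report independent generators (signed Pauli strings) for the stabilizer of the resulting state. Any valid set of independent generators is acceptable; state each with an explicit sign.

The final state is stabilized by the group generated by +XII, -IXI, +IIZ; other independent generating sets are equally valid. Key observation: gates 10-13 undo each other exactly, leaving only the rest of the circuit to track.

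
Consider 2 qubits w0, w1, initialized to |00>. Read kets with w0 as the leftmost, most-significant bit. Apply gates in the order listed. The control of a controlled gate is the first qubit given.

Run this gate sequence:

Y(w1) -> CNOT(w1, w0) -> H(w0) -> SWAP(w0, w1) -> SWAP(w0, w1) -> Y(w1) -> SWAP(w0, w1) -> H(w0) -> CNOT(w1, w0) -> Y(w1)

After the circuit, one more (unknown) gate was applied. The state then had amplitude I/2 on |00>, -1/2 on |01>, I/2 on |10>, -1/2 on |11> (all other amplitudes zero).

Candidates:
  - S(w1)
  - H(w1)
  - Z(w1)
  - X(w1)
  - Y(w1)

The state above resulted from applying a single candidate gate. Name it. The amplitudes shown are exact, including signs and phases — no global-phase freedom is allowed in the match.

The applied gate was S(w1).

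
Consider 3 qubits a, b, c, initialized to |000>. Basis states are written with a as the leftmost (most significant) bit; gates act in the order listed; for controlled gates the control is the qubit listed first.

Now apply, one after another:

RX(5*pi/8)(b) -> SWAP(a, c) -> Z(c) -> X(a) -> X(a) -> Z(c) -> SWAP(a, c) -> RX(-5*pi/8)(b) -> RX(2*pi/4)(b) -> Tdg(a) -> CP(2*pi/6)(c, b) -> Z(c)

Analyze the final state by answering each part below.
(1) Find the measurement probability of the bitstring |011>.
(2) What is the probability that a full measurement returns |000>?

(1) A full measurement returns |011> with probability 0. Key observation: steps 1-8 multiply out to the identity, so the circuit reduces to the remaining gates.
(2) Outcome |000> occurs with probability 1/2.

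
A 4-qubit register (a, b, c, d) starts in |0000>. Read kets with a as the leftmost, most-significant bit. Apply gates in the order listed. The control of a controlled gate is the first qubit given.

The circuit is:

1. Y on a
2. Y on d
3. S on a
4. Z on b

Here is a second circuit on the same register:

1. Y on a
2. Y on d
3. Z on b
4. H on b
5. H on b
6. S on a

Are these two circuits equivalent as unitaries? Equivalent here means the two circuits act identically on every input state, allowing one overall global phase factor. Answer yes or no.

Yes: on every input state the two circuits agree up to one overall phase factor.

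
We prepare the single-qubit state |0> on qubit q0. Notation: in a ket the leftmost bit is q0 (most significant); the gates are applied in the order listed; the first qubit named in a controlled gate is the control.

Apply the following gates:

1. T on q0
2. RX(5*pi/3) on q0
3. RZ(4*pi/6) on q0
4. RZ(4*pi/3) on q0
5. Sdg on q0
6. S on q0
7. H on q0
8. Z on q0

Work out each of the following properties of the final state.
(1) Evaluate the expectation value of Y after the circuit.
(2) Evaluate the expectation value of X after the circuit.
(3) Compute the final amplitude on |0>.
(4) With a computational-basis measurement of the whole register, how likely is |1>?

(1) The expectation value of Y is sqrt(3)/2.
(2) The observable X averages to -1/2.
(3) The final state's coefficient on |0> equals sqrt(6)/4 + sqrt(2)*I/4.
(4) A full measurement returns |1> with probability 1/2.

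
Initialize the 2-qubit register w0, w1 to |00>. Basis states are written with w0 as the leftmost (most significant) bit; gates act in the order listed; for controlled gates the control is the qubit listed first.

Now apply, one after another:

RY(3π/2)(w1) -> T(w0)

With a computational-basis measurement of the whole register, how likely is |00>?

The probability of measuring |00> is 1/2.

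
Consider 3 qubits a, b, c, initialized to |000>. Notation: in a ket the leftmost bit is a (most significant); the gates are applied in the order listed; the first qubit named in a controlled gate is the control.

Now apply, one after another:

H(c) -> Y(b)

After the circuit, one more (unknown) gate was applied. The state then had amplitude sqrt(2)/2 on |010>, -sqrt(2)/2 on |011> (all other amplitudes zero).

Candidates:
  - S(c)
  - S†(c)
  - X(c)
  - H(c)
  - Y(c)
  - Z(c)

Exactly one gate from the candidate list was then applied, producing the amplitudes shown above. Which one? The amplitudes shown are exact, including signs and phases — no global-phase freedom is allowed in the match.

The applied gate was Y(c).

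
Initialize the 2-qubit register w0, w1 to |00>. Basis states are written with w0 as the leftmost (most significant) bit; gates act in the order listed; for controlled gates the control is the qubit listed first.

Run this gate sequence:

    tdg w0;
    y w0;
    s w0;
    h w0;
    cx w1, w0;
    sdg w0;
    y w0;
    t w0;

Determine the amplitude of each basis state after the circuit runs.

After the circuit, the state carries amplitude -sqrt(2)/2 on |00>, 0 on |01>, -sqrt(2)*exp(3*I*pi/4)/2 on |10>, 0 on |11>.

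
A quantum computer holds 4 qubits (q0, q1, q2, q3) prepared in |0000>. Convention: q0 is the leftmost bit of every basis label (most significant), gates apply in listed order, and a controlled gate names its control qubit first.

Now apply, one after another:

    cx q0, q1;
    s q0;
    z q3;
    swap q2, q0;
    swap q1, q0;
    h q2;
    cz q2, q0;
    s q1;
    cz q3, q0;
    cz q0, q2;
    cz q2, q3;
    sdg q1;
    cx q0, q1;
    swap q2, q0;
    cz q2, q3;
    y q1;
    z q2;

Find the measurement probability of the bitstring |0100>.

A full measurement returns |0100> with probability 1/2.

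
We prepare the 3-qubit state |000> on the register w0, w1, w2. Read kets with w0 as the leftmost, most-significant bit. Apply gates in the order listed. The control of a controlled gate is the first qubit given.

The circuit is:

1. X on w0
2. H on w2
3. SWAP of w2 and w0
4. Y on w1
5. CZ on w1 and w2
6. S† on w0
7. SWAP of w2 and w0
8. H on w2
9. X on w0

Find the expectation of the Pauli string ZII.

The observable ZII averages to 1.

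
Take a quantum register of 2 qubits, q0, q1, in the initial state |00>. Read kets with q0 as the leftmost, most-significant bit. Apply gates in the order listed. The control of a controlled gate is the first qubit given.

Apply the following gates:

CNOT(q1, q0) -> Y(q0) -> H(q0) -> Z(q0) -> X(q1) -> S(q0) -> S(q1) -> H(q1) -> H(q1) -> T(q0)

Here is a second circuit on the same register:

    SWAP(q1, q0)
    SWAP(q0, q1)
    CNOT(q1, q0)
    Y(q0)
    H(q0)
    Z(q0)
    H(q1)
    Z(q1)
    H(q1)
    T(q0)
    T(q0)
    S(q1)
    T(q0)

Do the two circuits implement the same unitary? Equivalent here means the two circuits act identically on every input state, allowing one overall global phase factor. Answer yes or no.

Yes: on every input state the two circuits agree up to one overall phase factor.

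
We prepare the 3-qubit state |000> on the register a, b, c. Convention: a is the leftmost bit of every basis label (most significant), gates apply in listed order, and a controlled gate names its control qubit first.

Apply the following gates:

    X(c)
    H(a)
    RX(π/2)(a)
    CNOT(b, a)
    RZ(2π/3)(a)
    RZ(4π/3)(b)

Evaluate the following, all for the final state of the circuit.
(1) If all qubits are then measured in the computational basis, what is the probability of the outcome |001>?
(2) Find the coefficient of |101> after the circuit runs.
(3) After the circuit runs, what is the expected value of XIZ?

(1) A full measurement returns |001> with probability 1/2.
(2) The amplitude on |101> is (-1 + I)*exp(2*I*pi/3)/2.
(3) The expectation value of XIZ is 1/2.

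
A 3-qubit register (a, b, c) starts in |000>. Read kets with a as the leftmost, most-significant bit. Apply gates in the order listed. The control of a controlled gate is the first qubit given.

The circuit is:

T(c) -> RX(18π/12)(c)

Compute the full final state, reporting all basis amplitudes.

After the circuit, the state carries amplitude -sqrt(2)/2 on |000>, -sqrt(2)*I/2 on |001>, and 0 on every other basis state.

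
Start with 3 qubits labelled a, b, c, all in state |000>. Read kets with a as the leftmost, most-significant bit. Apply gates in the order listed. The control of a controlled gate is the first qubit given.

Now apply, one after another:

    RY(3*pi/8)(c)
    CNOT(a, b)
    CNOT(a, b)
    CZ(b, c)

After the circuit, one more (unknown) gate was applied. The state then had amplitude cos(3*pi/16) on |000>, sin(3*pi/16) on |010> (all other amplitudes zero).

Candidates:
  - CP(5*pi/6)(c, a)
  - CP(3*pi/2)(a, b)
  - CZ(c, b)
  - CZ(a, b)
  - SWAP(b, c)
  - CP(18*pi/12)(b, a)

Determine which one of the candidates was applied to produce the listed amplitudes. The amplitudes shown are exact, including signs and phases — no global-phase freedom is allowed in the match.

The applied gate was SWAP(b, c). Key observation: the block from step 2 through step 3 cancels to the identity and can be dropped.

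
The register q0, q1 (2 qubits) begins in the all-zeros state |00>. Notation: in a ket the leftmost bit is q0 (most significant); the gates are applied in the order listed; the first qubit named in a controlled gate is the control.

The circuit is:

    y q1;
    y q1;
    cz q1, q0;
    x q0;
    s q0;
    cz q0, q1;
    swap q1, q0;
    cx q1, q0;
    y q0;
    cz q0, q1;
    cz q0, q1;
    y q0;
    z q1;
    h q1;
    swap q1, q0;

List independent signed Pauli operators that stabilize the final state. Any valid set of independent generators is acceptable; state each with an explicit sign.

One valid set of independent stabilizer generators is -XI, -IZ (any independent generating set of the same group is equally correct). Key observation: gates 10-11 undo each other exactly, leaving only the rest of the circuit to track.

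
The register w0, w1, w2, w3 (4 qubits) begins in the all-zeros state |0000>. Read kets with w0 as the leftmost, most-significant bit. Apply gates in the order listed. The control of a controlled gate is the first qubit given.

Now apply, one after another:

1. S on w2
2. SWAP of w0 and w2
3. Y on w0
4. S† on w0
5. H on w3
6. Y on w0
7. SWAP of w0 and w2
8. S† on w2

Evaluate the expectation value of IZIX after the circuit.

In the final state, IZIX has expectation 1.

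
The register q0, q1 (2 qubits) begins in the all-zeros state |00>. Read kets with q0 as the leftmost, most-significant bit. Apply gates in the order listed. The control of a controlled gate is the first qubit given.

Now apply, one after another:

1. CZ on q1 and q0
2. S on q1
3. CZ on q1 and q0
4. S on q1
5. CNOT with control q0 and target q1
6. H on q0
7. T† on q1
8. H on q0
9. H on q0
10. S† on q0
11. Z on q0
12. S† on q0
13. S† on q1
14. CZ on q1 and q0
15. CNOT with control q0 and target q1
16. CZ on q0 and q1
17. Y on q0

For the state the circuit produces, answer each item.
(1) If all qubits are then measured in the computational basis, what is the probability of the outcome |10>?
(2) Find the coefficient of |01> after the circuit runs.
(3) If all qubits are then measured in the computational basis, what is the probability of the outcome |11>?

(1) The probability of measuring |10> is 1/2.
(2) The amplitude on |01> is sqrt(2)*I/2.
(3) Outcome |11> occurs with probability 0.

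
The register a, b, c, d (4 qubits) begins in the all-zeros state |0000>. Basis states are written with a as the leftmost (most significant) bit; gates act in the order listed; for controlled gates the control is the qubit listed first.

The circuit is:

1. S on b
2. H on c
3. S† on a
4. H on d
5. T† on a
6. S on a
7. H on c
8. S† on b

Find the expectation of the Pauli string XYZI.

The expectation value of XYZI is 0.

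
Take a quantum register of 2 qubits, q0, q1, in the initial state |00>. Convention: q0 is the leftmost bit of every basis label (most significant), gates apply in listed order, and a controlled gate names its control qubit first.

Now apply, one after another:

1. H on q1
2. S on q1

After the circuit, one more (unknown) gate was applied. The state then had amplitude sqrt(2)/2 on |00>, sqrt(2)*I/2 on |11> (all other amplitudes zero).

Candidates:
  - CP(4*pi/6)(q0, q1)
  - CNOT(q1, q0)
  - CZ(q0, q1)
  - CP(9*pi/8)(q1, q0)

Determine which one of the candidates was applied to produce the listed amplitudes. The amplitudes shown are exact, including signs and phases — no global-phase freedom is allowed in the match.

The unique candidate consistent with the amplitudes is CNOT(q1, q0).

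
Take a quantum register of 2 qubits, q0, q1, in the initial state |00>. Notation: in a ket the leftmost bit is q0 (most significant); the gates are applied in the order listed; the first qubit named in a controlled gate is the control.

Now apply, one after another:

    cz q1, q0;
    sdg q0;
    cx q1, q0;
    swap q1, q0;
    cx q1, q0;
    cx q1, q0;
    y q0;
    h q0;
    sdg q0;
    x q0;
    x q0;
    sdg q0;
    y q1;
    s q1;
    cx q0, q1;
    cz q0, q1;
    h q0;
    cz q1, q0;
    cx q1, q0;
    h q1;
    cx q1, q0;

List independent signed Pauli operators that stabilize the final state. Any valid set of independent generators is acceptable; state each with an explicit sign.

The stabilizer group can be generated by -XI, -IZ, among other valid generating sets.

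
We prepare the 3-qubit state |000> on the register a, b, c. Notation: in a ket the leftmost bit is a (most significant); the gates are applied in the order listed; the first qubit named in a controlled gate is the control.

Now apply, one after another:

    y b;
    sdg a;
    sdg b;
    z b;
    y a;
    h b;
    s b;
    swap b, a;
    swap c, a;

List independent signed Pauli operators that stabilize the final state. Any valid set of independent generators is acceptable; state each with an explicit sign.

The final state is stabilized by the group generated by -IIY, +ZII, -IZI; other independent generating sets are equally valid.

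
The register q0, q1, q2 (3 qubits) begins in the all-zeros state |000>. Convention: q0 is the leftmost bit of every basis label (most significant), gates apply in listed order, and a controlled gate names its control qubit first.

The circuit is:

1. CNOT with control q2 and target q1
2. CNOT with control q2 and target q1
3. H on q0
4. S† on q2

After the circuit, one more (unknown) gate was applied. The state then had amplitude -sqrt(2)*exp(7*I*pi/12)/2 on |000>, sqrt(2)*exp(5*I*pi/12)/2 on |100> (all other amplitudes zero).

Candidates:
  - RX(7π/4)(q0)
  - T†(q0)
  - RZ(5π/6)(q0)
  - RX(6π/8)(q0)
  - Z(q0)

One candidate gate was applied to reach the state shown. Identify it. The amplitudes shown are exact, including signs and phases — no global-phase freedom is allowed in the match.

The applied gate was RZ(5π/6)(q0). Key observation: gates 1-2 undo each other exactly, leaving only the rest of the circuit to track.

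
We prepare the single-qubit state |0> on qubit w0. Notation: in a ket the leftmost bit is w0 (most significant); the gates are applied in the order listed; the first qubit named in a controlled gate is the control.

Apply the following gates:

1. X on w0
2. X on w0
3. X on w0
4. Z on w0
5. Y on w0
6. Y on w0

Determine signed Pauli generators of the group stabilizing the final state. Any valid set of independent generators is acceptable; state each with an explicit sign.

The stabilizer group can be generated by -Z, among other valid generating sets.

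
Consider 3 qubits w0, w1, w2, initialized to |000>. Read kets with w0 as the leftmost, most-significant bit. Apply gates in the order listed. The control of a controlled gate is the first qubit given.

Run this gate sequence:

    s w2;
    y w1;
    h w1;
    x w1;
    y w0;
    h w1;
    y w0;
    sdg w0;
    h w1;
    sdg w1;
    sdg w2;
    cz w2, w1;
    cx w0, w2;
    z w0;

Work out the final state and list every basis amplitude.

The final amplitudes are -sqrt(2)*I/2 on |000>, sqrt(2)/2 on |010>, and 0 on every other basis state.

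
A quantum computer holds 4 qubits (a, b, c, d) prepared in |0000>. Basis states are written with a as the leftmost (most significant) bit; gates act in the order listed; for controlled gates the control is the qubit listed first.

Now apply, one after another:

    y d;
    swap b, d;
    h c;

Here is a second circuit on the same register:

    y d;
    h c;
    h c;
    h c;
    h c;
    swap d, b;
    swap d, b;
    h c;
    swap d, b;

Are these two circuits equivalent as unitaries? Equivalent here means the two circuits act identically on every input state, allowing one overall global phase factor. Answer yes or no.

Yes: on every input state the two circuits agree up to one overall phase factor.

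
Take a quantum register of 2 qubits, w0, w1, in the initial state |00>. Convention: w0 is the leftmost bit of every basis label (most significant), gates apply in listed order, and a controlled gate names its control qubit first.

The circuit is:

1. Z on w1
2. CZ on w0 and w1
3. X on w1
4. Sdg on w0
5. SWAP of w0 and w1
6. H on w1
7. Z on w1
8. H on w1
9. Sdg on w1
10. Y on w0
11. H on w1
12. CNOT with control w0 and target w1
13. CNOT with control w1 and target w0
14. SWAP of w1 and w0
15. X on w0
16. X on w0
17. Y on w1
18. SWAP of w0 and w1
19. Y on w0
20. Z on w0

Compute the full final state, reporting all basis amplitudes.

The final amplitudes are -sqrt(2)/2 on |00>, 0 on |01>, 0 on |10>, -sqrt(2)/2 on |11>. Key observation: steps 15-16 multiply out to the identity, so the circuit reduces to the remaining gates.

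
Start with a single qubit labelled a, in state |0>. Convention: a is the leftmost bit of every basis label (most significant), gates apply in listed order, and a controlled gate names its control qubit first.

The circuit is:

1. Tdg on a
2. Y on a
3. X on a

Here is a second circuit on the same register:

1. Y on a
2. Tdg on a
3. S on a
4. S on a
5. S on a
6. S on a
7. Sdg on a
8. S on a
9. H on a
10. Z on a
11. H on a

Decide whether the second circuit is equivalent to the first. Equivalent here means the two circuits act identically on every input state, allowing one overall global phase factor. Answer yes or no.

No, they are not equivalent — no single phase factor reconciles the two unitaries.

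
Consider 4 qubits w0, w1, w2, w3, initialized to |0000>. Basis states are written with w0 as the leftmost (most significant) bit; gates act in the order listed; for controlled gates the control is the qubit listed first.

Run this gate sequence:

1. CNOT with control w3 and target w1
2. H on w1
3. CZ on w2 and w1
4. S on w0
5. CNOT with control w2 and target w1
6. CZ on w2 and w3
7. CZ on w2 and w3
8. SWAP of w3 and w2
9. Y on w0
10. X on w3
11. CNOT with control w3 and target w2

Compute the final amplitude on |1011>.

|1011> carries amplitude sqrt(2)*I/2 in the final state.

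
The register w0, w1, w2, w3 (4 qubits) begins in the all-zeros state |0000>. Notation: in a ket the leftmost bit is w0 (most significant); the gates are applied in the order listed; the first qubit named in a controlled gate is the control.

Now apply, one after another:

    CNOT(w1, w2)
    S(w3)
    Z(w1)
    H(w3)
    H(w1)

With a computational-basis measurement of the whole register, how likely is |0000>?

A full measurement returns |0000> with probability 1/4.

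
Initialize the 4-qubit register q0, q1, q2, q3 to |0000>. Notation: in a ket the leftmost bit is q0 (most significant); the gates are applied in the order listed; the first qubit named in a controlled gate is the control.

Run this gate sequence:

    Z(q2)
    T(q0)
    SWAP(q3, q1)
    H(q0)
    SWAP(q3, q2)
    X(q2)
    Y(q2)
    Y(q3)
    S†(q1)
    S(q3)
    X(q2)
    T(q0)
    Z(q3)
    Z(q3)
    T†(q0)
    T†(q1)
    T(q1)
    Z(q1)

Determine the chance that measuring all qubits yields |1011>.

Outcome |1011> occurs with probability 1/2.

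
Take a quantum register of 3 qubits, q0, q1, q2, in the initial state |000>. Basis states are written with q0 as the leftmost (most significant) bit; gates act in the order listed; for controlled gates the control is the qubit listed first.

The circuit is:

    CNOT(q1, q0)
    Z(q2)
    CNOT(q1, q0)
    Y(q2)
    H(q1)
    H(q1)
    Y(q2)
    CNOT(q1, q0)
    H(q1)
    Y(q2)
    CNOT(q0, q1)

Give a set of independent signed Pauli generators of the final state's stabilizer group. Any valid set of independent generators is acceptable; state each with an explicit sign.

One valid set of independent stabilizer generators is +IXI, +ZII, -IIZ (any independent generating set of the same group is equally correct). Key observation: the block from step 3 through step 8 cancels to the identity and can be dropped.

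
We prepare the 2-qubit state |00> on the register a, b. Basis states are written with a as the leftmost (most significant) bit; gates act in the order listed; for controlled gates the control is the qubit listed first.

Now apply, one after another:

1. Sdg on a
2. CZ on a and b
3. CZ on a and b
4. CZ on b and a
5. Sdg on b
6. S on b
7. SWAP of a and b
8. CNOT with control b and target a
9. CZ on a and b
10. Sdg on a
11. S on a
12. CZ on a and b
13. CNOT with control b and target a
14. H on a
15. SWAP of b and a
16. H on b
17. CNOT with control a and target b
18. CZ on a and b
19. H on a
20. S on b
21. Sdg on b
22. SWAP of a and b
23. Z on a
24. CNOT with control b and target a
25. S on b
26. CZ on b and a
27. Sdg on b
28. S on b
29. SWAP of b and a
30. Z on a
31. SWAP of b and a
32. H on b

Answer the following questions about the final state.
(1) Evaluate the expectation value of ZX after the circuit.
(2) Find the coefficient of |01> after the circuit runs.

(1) The expectation value of ZX is 1. Key observation: the block from step 8 through step 13 cancels to the identity and can be dropped.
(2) |01> carries amplitude 1/2 in the final state.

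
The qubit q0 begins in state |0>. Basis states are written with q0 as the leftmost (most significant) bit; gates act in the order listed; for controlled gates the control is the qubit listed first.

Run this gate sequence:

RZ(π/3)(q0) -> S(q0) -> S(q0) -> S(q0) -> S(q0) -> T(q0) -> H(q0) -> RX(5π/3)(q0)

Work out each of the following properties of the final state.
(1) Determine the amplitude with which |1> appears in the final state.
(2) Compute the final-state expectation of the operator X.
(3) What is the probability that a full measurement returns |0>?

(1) |1> carries amplitude -sqrt(2)/2 in the final state. Key observation: steps 2-5 multiply out to the identity, so the circuit reduces to the remaining gates.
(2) The observable X averages to 1.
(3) Outcome |0> occurs with probability 1/2.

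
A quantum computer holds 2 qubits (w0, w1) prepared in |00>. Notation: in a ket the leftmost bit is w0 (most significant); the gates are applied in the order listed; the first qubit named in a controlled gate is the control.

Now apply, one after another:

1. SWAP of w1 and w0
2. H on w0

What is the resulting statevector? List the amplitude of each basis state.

The resulting statevector has amplitude sqrt(2)/2 on |00>, 0 on |01>, sqrt(2)/2 on |10>, 0 on |11>.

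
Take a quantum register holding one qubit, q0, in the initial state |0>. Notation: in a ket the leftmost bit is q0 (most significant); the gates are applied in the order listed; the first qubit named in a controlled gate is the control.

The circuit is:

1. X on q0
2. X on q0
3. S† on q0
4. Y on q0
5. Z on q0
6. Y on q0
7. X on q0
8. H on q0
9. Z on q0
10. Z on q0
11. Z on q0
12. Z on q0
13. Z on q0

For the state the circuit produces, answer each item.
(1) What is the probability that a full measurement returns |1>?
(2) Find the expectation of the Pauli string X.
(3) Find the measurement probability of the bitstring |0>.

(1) The probability of measuring |1> is 1/2.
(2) The observable X averages to 1.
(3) The probability of measuring |0> is 1/2.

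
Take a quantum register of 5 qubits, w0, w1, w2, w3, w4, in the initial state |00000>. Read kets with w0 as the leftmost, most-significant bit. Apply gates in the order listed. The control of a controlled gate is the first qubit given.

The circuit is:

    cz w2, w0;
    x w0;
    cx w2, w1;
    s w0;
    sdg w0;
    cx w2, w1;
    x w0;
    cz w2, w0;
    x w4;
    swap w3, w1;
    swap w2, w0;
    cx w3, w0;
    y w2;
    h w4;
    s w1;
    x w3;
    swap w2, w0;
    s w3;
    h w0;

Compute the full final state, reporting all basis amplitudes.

After the circuit, the state carries amplitude -1/2 on |00010>, 1/2 on |00011>, 1/2 on |10010>, -1/2 on |10011>, and 0 on every other basis state. Key observation: steps 1-8 multiply out to the identity, so the circuit reduces to the remaining gates.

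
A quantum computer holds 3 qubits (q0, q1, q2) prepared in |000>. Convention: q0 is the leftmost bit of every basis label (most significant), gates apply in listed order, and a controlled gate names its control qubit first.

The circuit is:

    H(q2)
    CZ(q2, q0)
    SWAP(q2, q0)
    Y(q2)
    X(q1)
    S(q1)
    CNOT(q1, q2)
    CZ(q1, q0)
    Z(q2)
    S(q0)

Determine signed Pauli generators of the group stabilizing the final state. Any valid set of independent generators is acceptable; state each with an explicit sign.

The final state is stabilized by the group generated by -YII, -IZI, +IIZ; other independent generating sets are equally valid.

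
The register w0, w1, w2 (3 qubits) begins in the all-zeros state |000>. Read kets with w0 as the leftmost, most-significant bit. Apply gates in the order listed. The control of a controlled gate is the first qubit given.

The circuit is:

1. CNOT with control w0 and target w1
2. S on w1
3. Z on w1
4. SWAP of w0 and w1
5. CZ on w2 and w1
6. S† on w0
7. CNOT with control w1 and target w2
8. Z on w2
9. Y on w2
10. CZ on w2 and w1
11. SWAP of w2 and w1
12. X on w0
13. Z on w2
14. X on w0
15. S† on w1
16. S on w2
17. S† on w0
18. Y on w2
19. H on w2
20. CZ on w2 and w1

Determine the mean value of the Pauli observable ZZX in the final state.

The expectation value of ZZX is -1.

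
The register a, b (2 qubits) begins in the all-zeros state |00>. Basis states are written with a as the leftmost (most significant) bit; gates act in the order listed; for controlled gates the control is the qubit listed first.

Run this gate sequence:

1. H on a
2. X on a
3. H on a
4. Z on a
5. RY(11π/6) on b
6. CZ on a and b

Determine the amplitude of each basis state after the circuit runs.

After the circuit, the state carries amplitude -sqrt(6)/4 - sqrt(2)/4 on |00>, -sqrt(2)/4 + sqrt(6)/4 on |01>, 0 on |10>, 0 on |11>. Key observation: the block from step 1 through step 4 cancels to the identity and can be dropped.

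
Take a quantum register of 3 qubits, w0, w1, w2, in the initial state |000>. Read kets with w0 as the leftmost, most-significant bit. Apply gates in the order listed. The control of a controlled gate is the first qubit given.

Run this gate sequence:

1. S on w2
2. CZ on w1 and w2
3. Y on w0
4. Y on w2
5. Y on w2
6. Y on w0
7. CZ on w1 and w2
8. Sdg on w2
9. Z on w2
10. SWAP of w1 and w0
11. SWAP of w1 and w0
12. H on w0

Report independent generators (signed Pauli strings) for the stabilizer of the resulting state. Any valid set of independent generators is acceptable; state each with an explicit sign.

The stabilizer group can be generated by +XII, +IZI, +IIZ, among other valid generating sets.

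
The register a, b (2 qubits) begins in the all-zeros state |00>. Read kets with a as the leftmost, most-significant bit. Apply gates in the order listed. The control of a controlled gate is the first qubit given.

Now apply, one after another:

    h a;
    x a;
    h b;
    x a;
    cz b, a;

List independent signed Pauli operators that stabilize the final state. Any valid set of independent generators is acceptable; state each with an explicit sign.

The stabilizer group can be generated by +XZ, +ZX, among other valid generating sets.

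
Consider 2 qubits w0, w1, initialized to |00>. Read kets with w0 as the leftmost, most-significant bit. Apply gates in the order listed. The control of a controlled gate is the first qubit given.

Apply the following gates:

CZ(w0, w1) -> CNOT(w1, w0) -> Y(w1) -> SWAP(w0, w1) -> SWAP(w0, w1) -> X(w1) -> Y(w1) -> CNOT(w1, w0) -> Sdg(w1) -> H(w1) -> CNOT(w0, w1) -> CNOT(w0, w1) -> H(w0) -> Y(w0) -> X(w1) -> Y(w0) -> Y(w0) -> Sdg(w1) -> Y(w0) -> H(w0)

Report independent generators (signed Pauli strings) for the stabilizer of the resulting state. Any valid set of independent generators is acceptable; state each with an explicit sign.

The stabilizer group can be generated by +IY, -ZI, among other valid generating sets.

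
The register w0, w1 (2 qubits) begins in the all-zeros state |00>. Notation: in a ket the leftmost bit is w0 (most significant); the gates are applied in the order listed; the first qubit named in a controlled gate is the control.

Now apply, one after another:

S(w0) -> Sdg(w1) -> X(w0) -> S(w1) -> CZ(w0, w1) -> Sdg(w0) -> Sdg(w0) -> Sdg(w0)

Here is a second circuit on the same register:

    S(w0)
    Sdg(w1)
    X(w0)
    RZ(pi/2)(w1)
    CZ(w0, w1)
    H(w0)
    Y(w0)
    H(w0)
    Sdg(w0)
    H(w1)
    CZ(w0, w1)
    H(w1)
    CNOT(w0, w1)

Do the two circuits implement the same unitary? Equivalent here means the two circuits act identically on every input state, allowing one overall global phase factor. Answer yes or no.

No: there is an input state on which the two circuits produce genuinely different outputs (not merely differing by a phase).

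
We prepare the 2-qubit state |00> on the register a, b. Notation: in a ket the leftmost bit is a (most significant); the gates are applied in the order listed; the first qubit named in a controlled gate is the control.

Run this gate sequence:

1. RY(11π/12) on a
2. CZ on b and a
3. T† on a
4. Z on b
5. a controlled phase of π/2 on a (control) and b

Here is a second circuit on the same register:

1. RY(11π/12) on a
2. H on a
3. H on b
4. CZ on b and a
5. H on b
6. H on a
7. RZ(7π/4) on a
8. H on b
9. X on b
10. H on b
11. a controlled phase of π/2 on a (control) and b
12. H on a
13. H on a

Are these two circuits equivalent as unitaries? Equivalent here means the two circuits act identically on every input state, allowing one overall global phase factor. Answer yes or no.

No — the two circuits implement different unitaries, even allowing a global phase.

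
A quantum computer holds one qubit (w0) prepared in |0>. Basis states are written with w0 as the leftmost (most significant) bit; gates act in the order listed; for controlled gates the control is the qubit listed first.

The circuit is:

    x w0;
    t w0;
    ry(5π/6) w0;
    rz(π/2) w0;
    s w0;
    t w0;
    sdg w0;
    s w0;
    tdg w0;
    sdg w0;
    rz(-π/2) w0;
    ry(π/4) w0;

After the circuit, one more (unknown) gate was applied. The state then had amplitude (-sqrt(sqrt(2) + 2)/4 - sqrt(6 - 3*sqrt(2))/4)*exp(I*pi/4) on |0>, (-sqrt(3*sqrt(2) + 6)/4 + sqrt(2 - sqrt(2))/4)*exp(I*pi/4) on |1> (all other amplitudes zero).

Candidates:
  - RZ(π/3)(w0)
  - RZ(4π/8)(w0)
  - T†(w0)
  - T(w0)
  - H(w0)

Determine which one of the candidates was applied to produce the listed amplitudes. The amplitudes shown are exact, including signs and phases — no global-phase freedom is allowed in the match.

The applied gate was H(w0). Key observation: gates 4-11 undo each other exactly, leaving only the rest of the circuit to track.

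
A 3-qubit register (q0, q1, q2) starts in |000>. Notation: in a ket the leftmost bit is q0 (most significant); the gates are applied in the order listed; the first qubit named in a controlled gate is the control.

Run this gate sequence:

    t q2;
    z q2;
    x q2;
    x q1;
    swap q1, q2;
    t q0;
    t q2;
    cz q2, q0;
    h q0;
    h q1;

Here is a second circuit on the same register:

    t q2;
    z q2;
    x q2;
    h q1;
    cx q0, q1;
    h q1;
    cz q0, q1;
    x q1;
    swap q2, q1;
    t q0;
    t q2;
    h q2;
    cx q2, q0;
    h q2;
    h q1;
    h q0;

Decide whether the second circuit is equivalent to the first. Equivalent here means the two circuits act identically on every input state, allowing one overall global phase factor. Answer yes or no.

No: there is an input state on which the two circuits produce genuinely different outputs (not merely differing by a phase).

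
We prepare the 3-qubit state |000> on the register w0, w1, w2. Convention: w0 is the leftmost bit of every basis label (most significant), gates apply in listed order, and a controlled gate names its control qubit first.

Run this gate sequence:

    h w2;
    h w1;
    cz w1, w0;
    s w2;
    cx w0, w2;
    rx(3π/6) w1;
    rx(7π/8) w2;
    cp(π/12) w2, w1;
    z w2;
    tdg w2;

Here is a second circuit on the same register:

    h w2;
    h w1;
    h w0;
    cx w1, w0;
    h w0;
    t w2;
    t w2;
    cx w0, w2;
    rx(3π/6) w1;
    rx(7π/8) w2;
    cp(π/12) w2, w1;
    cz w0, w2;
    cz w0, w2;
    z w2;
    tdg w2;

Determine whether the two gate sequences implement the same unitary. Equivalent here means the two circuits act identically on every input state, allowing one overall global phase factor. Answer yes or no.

Yes: on every input state the two circuits agree up to one overall phase factor.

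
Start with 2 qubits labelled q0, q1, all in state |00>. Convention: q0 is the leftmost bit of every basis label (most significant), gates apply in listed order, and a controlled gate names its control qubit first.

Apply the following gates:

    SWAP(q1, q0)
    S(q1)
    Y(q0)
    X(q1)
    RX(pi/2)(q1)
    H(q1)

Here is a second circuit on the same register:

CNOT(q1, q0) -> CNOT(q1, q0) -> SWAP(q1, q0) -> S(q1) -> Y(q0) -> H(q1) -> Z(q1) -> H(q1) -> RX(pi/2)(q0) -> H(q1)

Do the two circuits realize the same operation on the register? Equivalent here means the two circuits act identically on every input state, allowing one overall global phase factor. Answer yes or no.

No — the two circuits implement different unitaries, even allowing a global phase.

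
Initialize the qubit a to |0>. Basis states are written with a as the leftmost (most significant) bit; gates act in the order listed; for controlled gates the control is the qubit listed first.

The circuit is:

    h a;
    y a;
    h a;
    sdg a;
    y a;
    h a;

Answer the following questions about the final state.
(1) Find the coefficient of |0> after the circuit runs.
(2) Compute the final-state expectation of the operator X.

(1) |0> carries amplitude sqrt(2)*I/2 in the final state.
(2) The expectation value of X is 1.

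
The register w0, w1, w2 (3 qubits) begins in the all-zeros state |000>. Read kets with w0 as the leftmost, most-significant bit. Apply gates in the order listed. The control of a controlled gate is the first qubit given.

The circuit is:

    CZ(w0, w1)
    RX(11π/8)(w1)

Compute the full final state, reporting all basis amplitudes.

The resulting statevector has amplitude -cos(5*pi/16) on |000>, -I*sin(5*pi/16) on |010>, and 0 on every other basis state.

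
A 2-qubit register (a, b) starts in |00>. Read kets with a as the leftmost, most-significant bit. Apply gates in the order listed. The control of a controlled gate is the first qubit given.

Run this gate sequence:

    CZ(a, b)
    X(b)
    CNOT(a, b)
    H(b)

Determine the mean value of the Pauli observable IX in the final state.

The expectation value of IX is -1.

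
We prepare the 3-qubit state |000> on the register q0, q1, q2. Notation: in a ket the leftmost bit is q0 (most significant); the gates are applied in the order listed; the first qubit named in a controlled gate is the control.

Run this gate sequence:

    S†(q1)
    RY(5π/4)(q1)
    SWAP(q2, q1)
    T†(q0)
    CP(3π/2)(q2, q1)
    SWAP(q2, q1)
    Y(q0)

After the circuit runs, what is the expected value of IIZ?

The expectation value of IIZ is 1.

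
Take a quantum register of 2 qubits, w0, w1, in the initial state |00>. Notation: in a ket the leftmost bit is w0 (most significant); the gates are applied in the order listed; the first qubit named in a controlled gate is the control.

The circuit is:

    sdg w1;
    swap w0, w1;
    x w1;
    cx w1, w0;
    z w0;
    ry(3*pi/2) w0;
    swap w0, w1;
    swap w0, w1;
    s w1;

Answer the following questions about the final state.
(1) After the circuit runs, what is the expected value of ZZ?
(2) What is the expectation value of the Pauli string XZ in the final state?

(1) The observable ZZ averages to 0.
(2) The expectation value of XZ is -1.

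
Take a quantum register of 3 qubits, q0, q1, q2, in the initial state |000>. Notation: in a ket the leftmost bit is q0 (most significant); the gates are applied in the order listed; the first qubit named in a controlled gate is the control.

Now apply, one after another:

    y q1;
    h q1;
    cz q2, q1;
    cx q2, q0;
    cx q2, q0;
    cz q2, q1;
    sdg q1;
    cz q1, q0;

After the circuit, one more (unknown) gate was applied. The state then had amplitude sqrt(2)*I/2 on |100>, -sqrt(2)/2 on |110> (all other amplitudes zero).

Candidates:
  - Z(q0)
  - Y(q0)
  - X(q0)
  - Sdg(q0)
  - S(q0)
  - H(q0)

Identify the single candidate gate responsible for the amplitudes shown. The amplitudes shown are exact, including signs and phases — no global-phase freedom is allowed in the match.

The unique candidate consistent with the amplitudes is X(q0). Key observation: the block from step 3 through step 6 cancels to the identity and can be dropped.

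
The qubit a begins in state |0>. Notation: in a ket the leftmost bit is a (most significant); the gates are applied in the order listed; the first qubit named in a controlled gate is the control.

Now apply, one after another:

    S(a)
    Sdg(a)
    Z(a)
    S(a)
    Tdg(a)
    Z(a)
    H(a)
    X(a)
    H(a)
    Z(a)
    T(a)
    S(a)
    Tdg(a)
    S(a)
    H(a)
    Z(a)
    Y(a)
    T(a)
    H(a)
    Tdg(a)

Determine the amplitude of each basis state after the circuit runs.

The final amplitudes are exp(3*I*pi/4)/2 + I/2 on |0>, -I/2 + exp(I*pi/4)/2 on |1>.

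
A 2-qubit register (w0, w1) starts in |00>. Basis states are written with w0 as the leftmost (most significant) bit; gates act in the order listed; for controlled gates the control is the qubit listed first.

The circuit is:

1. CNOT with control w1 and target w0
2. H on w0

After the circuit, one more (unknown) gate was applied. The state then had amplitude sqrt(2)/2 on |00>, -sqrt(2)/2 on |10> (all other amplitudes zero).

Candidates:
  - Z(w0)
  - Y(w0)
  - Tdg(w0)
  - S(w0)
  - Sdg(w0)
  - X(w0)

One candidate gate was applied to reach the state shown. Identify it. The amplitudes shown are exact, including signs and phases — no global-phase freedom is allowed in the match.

It was Z(w0) that produced the state shown.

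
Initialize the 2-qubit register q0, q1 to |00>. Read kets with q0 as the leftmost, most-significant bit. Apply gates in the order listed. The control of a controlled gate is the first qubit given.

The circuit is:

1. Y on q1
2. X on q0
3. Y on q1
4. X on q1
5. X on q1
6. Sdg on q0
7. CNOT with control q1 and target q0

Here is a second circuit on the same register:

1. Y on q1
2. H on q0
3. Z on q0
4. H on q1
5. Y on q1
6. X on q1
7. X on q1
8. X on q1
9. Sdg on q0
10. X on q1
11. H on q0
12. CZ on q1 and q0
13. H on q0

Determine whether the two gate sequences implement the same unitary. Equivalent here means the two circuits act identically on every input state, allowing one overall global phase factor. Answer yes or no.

No: there is an input state on which the two circuits produce genuinely different outputs (not merely differing by a phase).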